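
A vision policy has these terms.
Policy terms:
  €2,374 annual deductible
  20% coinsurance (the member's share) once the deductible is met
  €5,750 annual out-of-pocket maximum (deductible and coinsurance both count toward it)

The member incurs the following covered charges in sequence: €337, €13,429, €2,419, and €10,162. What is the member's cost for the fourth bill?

€613.80

#1 (€337): entire amount goes to the deductible. Member owes €337 (running OOP €337).
#2 (€13,429): €2,037 finishes the deductible; €11,392 goes to coinsurance; member's 20% is €2,278.40. Cost to member: €4,315.40. OOP to date €4,652.40.
#3 (€2,419): 20% coinsurance on €2,419 = €483.80. Member owes €483.80 (running OOP €5,136.20).
#4 (€10,162): 20% coinsurance on €10,162 = €2,032.40. OOP would hit €7,168.60 > €5,750, so the cap limits the member to €5,750 − €5,136.20 = €613.80.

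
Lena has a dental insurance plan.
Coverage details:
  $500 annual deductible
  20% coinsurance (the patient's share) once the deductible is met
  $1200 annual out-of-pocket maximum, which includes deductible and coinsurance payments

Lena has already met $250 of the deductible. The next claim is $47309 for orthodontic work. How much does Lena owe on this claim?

$950

$250 of the $500 deductible is already met, leaving $250.
That leaves $47309 − $250 = $47059 for coinsurance.
20% of $47059 = $9411.80 falls to the patient.
So the patient owes $250 + $9411.80 = $9661.80 before any cap.
That would bring total out-of-pocket to $9911.80, past the $1200 cap. The patient is capped at $1200 − $250 = $950 on this claim.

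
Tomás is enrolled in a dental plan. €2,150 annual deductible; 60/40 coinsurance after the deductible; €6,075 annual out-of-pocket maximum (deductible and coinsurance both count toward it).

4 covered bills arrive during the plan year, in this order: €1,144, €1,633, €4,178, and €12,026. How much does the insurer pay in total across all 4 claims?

Claim 1 (€1,144): fully absorbed by the deductible. Cost to patient: €1,144. OOP to date €1,144. Insurer: €1,144 − €1,144 = €0.
Claim 2 (€1,633): €1,006 finishes the deductible; €627 goes to coinsurance; coinsurance €627 × 40% = €250.80. Patient owes €1,256.80 (running OOP €2,400.80). Insurer: €1,633 − €1,256.80 = €376.20.
Claim 3 (€4,178): deductible already satisfied, so patient's share is 40% × €4,178 = €1,671.20. Patient owes €1,671.20 (running OOP €4,072). Plan pays €4,178 − €1,671.20 = €2,506.80.
Claim 4 (€12,026): deductible met; 40% of €12,026 = €4,810.40. OOP would hit €8,882.40 > €6,075, so the cap limits the patient to €6,075 − €4,072 = €2,003. Insurer: €12,026 − €2,003 = €10,023.
Insurer total: €0 + €376.20 + €2,506.80 + €10,023 = €12,906.

€12,906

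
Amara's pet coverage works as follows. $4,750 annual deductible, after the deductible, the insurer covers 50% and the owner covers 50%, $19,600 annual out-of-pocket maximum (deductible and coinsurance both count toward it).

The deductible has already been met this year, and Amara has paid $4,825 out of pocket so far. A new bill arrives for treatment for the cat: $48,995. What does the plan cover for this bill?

The deductible is already satisfied, so the full bill goes to coinsurance.
Coinsurance: $48,995 × 50% = $24,497.50.
Adding $24,497.50 to the $4,825 already spent would give $29,322.50, which exceeds the $19,600 cap; the owner pays just $19,600 − $4,825 = $14,775.
The plan picks up $48,995 − $14,775 = $34,220.

$34,220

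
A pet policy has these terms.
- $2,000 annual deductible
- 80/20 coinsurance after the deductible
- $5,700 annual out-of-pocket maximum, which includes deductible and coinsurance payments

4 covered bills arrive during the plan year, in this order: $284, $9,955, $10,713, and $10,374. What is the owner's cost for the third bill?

$2,052.20

Claim 1 — $284: fully absorbed by the deductible. Cost to owner: $284. OOP to date $284.
Claim 2 — $9,955: deductible takes $1,716, $8,239 remains; 20% of $8,239 = $1,647.80. Owner owes $3,363.80 (running OOP $3,647.80).
Claim 3 — $10,713: deductible met; 20% of $10,713 = $2,142.60. OOP would hit $5,790.40 > $5,700, so the cap limits the owner to $5,700 − $3,647.80 = $2,052.20.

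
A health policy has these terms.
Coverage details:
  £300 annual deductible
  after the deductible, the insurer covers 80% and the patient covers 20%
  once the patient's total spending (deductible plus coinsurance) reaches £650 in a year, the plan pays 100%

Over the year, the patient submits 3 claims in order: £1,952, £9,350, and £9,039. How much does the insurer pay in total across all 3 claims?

£19,691

Bill 1, £1,952: £300 finishes the deductible; £1,652 goes to coinsurance; patient's 20% is £330.40. Patient owes £630.40 (running OOP £630.40). Insurer: £1,952 − £630.40 = £1,321.60.
Bill 2, £9,350: deductible met; 20% of £9,350 = £1,870. That would push OOP to £2,500.40, over the £650 cap, so patient pays £650 − £630.40 = £19.60. Insurer: £9,350 − £19.60 = £9,330.40.
Bill 3, £9,039: deductible met; 20% of £9,039 = £1,807.80. Adding that to £650 gives £2,457.80, past the £650 cap; patient pays only £650 − £650 = £0. Insurer: £9,039 − £0 = £9,039.
Insurer total = bills − patient's total = £20,341 − £650 = £19,691.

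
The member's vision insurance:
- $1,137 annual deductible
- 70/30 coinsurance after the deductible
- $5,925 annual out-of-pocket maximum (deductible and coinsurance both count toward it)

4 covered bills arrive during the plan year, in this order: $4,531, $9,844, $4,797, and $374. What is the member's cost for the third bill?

Bill 1, $4,531: $1,137 finishes the deductible; $3,394 goes to coinsurance; 30% of $3,394 = $1,018.20. Cost to member: $2,155.20. OOP to date $2,155.20.
Bill 2, $9,844: deductible already satisfied, so member's share is 30% × $9,844 = $2,953.20. Member owes $2,953.20 (running OOP $5,108.40).
Bill 3, $4,797: deductible already satisfied, so member's share is 30% × $4,797 = $1,439.10. OOP would hit $6,547.50 > $5,925, so the cap limits the member to $5,925 − $5,108.40 = $816.60.

$816.60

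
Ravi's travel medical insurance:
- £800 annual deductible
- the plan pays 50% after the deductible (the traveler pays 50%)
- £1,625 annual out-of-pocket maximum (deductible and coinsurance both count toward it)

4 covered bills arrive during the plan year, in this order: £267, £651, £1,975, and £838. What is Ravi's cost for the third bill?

Claim 1 (£267): all of it applies to the deductible. Traveler owes £267 (running OOP £267).
Claim 2 (£651): £533 finishes the deductible; £118 goes to coinsurance; 50% of £118 = £59. Cost to traveler: £592. OOP to date £859.
Claim 3 (£1,975): deductible already satisfied, so traveler's share is 50% × £1,975 = £987.50. Adding that to £859 gives £1,846.50, past the £1,625 cap; traveler pays only £1,625 − £859 = £766.

£766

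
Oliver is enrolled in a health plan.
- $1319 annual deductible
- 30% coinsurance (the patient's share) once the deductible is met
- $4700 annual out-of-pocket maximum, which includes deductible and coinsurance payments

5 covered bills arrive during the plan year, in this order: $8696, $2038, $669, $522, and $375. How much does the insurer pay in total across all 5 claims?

#1 ($8696): $1319 to deductible, leaving $7377; coinsurance $7377 × 30% = $2213.10. Patient owes $3532.10 (running OOP $3532.10). Plan pays $8696 − $3532.10 = $5163.90.
#2 ($2038): deductible met; 30% of $2038 = $611.40. Patient pays $611.40; OOP now $4143.50. Insurer: $2038 − $611.40 = $1426.60.
#3 ($669): deductible met; 30% of $669 = $200.70. Patient owes $200.70 (running OOP $4344.20). Insurer: $669 − $200.70 = $468.30.
#4 ($522): deductible met; 30% of $522 = $156.60. Patient owes $156.60 (running OOP $4500.80). Plan pays $522 − $156.60 = $365.40.
#5 ($375): 30% coinsurance on $375 = $112.50. Cost to patient: $112.50. OOP to date $4613.30. Plan pays $375 − $112.50 = $262.50.
Insurer total = bills − patient's total = $12300 − $4613.30 = $7686.70.

$7686.70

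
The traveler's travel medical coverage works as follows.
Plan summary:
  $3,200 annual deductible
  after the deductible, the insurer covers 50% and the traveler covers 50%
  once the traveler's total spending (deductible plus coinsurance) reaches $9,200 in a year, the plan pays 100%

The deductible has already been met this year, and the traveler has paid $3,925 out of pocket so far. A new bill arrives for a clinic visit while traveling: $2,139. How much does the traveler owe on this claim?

The deductible is already satisfied, so the full bill goes to coinsurance.
50% of $2,139 = $1,069.50 falls to the traveler.
Cumulative spending $3,925 + $1,069.50 = $4,994.50 stays under the $9,200 maximum.

$1,069.50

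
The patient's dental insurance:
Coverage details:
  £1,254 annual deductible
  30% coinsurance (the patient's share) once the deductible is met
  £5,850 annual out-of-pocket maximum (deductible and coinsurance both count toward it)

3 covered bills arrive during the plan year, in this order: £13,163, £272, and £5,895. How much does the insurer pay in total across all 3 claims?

#1 (£13,163): deductible takes £1,254, £11,909 remains; 30% of £11,909 = £3,572.70. Patient pays £4,826.70; OOP now £4,826.70. Plan pays £13,163 − £4,826.70 = £8,336.30.
#2 (£272): deductible already satisfied, so patient's share is 30% × £272 = £81.60. Patient owes £81.60 (running OOP £4,908.30). Plan pays £272 − £81.60 = £190.40.
#3 (£5,895): 30% coinsurance on £5,895 = £1,768.50. Adding that to £4,908.30 gives £6,676.80, past the £5,850 cap; patient pays only £5,850 − £4,908.30 = £941.70. Insurer: £5,895 − £941.70 = £4,953.30.
Insurer total = bills − patient's total = £19,330 − £5,850 = £13,480.

£13,480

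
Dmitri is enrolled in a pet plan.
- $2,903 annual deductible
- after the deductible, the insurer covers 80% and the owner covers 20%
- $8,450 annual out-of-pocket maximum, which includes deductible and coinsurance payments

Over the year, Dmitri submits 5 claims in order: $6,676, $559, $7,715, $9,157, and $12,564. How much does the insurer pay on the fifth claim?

$11,257.80

Bill 1, $6,676: $2,903 to deductible, leaving $3,773; coinsurance $3,773 × 20% = $754.60. Owner owes $3,657.60 (running OOP $3,657.60). Insurer: $6,676 − $3,657.60 = $3,018.40.
Bill 2, $559: deductible met; 20% of $559 = $111.80. Owner pays $111.80; OOP now $3,769.40. Insurer: $559 − $111.80 = $447.20.
Bill 3, $7,715: deductible met; 20% of $7,715 = $1,543. Owner pays $1,543; OOP now $5,312.40. Insurer: $7,715 − $1,543 = $6,172.
Bill 4, $9,157: deductible already satisfied, so owner's share is 20% × $9,157 = $1,831.40. Cost to owner: $1,831.40. OOP to date $7,143.80. Insurer: $9,157 − $1,831.40 = $7,325.60.
Bill 5, $12,564: deductible met; 20% of $12,564 = $2,512.80. That would push OOP to $9,656.60, over the $8,450 cap, so owner pays $8,450 − $7,143.80 = $1,306.20. Insurer: $12,564 − $1,306.20 = $11,257.80.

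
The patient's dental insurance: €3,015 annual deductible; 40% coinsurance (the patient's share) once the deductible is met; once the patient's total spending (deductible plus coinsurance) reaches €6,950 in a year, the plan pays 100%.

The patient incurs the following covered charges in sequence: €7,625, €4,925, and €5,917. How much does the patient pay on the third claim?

€121

Claim 1 (€7,625): deductible takes €3,015, €4,610 remains; patient's 40% is €1,844. Cost to patient: €4,859. OOP to date €4,859.
Claim 2 (€4,925): 40% coinsurance on €4,925 = €1,970. Cost to patient: €1,970. OOP to date €6,829.
Claim 3 (€5,917): 40% coinsurance on €5,917 = €2,366.80. Adding that to €6,829 gives €9,195.80, past the €6,950 cap; patient pays only €6,950 − €6,829 = €121.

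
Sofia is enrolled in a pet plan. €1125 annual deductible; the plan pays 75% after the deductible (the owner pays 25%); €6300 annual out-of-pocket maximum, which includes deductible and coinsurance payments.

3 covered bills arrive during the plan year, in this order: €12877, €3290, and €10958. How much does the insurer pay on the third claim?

Bill 1, €12877: €1125 finishes the deductible; €11752 goes to coinsurance; owner's 25% is €2938. Owner owes €4063 (running OOP €4063). Plan pays €12877 − €4063 = €8814.
Bill 2, €3290: deductible already satisfied, so owner's share is 25% × €3290 = €822.50. Owner pays €822.50; OOP now €4885.50. Insurer: €3290 − €822.50 = €2467.50.
Bill 3, €10958: 25% coinsurance on €10958 = €2739.50. OOP would hit €7625 > €6300, so the cap limits the owner to €6300 − €4885.50 = €1414.50. Insurer: €10958 − €1414.50 = €9543.50.

€9543.50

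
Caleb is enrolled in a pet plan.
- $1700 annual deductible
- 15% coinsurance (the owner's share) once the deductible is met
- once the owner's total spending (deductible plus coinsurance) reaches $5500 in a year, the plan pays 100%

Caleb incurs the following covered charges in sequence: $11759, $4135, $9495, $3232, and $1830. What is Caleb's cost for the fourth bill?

Claim 1 ($11759): $1700 to deductible, leaving $10059; 15% of $10059 = $1508.85. Cost to owner: $3208.85. OOP to date $3208.85.
Claim 2 ($4135): 15% coinsurance on $4135 = $620.25. Owner owes $620.25 (running OOP $3829.10).
Claim 3 ($9495): deductible met; 15% of $9495 = $1424.25. Cost to owner: $1424.25. OOP to date $5253.35.
Claim 4 ($3232): 15% coinsurance on $3232 = $484.80. OOP would hit $5738.15 > $5500, so the cap limits the owner to $5500 − $5253.35 = $246.65.

$246.65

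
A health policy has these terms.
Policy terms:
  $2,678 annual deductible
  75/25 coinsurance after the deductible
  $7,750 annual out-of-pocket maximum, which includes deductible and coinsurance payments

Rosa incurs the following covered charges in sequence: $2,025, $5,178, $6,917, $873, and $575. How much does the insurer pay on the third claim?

$5,187.75

Claim 1 — $2,025: entire amount goes to the deductible. Patient pays $2,025; OOP now $2,025. Plan pays $2,025 − $2,025 = $0.
Claim 2 — $5,178: $653 to deductible, leaving $4,525; patient's 25% is $1,131.25. Cost to patient: $1,784.25. OOP to date $3,809.25. Insurer: $5,178 − $1,784.25 = $3,393.75.
Claim 3 — $6,917: deductible met; 25% of $6,917 = $1,729.25. Patient pays $1,729.25; OOP now $5,538.50. Insurer: $6,917 − $1,729.25 = $5,187.75.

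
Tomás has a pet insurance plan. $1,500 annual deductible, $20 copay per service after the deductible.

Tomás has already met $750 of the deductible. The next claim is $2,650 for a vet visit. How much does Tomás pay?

$770

Remaining deductible: $1,500 − $750 = $750.
The remaining $1,900 (= $2,650 − $750) moves to the copay.
Copay on this service: $20.
That puts the owner's cost at $750 + $20 = $770.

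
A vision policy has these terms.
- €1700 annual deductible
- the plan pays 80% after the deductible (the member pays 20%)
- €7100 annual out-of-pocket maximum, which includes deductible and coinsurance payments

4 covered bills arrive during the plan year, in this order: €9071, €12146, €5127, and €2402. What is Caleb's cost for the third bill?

Claim 1 — €9071: €1700 to deductible, leaving €7371; member's 20% is €1474.20. Cost to member: €3174.20. OOP to date €3174.20.
Claim 2 — €12146: deductible already satisfied, so member's share is 20% × €12146 = €2429.20. Member pays €2429.20; OOP now €5603.40.
Claim 3 — €5127: 20% coinsurance on €5127 = €1025.40. Member owes €1025.40 (running OOP €6628.80).

€1025.40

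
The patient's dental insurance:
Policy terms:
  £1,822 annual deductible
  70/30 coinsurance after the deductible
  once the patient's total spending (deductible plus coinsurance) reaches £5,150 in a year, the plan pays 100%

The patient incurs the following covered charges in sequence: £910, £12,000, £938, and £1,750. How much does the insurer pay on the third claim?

£936.40

Claim 1 — £910: entire amount goes to the deductible. Patient pays £910; OOP now £910. Insurer: £910 − £910 = £0.
Claim 2 — £12,000: deductible takes £912, £11,088 remains; 30% of £11,088 = £3,326.40. Cost to patient: £4,238.40. OOP to date £5,148.40. Insurer: £12,000 − £4,238.40 = £7,761.60.
Claim 3 — £938: deductible met; 30% of £938 = £281.40. Adding that to £5,148.40 gives £5,429.80, past the £5,150 cap; patient pays only £5,150 − £5,148.40 = £1.60. Insurer: £938 − £1.60 = £936.40.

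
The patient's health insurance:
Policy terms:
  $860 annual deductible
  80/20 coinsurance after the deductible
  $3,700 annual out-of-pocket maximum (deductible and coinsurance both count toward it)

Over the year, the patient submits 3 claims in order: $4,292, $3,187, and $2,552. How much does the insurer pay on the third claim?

$2,041.60

Claim 1 ($4,292): $860 finishes the deductible; $3,432 goes to coinsurance; coinsurance $3,432 × 20% = $686.40. Patient pays $1,546.40; OOP now $1,546.40. Insurer: $4,292 − $1,546.40 = $2,745.60.
Claim 2 ($3,187): deductible met; 20% of $3,187 = $637.40. Cost to patient: $637.40. OOP to date $2,183.80. Insurer: $3,187 − $637.40 = $2,549.60.
Claim 3 ($2,552): deductible met; 20% of $2,552 = $510.40. Cost to patient: $510.40. OOP to date $2,694.20. Insurer: $2,552 − $510.40 = $2,041.60.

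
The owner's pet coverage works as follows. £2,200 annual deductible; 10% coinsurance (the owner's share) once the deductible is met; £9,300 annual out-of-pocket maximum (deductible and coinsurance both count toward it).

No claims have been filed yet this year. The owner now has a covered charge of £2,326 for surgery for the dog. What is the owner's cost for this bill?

Nothing has been paid toward the £2,200 deductible, so the first £2,200 of this charge is applied there.
After the £2,200 deductible portion, £2,326 − £2,200 = £126 is subject to coinsurance.
Coinsurance: £126 × 10% = £12.60.
That puts the owner's cost at £2,200 + £12.60 = £2,212.60 before any cap.
Total out-of-pocket so far would be £0 + £2,212.60 = £2,212.60, below the £9,300 cap — no reduction.

£2,212.60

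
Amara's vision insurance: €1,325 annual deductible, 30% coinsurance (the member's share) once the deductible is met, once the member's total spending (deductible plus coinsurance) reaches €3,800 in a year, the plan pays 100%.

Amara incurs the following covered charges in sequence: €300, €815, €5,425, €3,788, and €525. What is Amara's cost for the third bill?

€1,774.50

Claim 1 — €300: entire amount goes to the deductible. Member pays €300; OOP now €300.
Claim 2 — €815: fully absorbed by the deductible. Member owes €815 (running OOP €1,115).
Claim 3 — €5,425: €210 to deductible, leaving €5,215; member's 30% is €1,564.50. Member owes €1,774.50 (running OOP €2,889.50).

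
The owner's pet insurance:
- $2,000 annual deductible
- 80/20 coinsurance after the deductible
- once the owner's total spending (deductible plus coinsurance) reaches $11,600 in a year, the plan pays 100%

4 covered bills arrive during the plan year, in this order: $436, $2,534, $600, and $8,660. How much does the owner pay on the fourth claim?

$1,732

Claim 1 — $436: entire amount goes to the deductible. Cost to owner: $436. OOP to date $436.
Claim 2 — $2,534: $1,564 to deductible, leaving $970; coinsurance $970 × 20% = $194. Owner owes $1,758 (running OOP $2,194).
Claim 3 — $600: 20% coinsurance on $600 = $120. Owner owes $120 (running OOP $2,314).
Claim 4 — $8,660: deductible met; 20% of $8,660 = $1,732. Owner pays $1,732; OOP now $4,046.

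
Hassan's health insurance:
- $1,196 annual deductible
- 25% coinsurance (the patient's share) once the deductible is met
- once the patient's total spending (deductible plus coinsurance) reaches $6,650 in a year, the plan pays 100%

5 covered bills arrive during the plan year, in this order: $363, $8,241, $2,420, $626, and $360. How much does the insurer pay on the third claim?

$1,815

Claim 1 — $363: entire amount goes to the deductible. Patient pays $363; OOP now $363. Insurer: $363 − $363 = $0.
Claim 2 — $8,241: $833 finishes the deductible; $7,408 goes to coinsurance; patient's 25% is $1,852. Cost to patient: $2,685. OOP to date $3,048. Plan pays $8,241 − $2,685 = $5,556.
Claim 3 — $2,420: deductible already satisfied, so patient's share is 25% × $2,420 = $605. Patient pays $605; OOP now $3,653. Insurer: $2,420 − $605 = $1,815.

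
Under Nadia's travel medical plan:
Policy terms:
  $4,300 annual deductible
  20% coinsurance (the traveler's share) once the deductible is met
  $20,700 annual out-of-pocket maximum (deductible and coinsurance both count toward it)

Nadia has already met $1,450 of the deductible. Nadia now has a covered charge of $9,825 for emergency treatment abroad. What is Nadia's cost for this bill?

Deductible still to meet: $4,300 − $1,450 = $2,850.
The remaining $6,975 (= $9,825 − $2,850) moves to coinsurance.
Traveler's 20% share of $6,975 is $1,395.
That puts the traveler's cost at $2,850 + $1,395 = $4,245 before any cap.
Total out-of-pocket so far would be $1,450 + $4,245 = $5,695, below the $20,700 cap — no reduction.

$4,245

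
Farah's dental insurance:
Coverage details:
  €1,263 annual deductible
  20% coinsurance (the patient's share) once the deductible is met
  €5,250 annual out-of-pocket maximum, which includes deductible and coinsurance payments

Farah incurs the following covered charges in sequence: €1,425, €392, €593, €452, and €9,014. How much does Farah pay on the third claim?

Bill 1, €1,425: €1,263 to deductible, leaving €162; patient's 20% is €32.40. Patient pays €1,295.40; OOP now €1,295.40.
Bill 2, €392: deductible met; 20% of €392 = €78.40. Patient pays €78.40; OOP now €1,373.80.
Bill 3, €593: deductible met; 20% of €593 = €118.60. Patient pays €118.60; OOP now €1,492.40.

€118.60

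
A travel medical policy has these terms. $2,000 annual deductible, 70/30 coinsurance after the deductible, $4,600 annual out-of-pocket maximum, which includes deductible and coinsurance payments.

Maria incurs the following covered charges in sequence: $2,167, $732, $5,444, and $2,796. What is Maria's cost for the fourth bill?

$697.10

Claim 1 ($2,167): deductible takes $2,000, $167 remains; coinsurance $167 × 30% = $50.10. Traveler owes $2,050.10 (running OOP $2,050.10).
Claim 2 ($732): deductible met; 30% of $732 = $219.60. Cost to traveler: $219.60. OOP to date $2,269.70.
Claim 3 ($5,444): 30% coinsurance on $5,444 = $1,633.20. Traveler owes $1,633.20 (running OOP $3,902.90).
Claim 4 ($2,796): 30% coinsurance on $2,796 = $838.80. That would push OOP to $4,741.70, over the $4,600 cap, so traveler pays $4,600 − $3,902.90 = $697.10.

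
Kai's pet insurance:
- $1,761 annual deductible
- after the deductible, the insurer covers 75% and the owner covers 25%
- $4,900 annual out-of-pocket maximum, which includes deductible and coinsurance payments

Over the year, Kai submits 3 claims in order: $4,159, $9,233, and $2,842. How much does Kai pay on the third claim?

Claim 1 — $4,159: $1,761 to deductible, leaving $2,398; 25% of $2,398 = $599.50. Cost to owner: $2,360.50. OOP to date $2,360.50.
Claim 2 — $9,233: 25% coinsurance on $9,233 = $2,308.25. Owner owes $2,308.25 (running OOP $4,668.75).
Claim 3 — $2,842: deductible already satisfied, so owner's share is 25% × $2,842 = $710.50. That would push OOP to $5,379.25, over the $4,900 cap, so owner pays $4,900 − $4,668.75 = $231.25.

$231.25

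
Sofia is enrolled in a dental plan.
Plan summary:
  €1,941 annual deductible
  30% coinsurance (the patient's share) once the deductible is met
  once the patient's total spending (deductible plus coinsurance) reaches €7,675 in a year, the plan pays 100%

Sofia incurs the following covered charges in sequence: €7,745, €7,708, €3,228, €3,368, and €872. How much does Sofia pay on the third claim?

€968.40

Claim 1 (€7,745): deductible takes €1,941, €5,804 remains; coinsurance €5,804 × 30% = €1,741.20. Patient owes €3,682.20 (running OOP €3,682.20).
Claim 2 (€7,708): deductible met; 30% of €7,708 = €2,312.40. Cost to patient: €2,312.40. OOP to date €5,994.60.
Claim 3 (€3,228): 30% coinsurance on €3,228 = €968.40. Cost to patient: €968.40. OOP to date €6,963.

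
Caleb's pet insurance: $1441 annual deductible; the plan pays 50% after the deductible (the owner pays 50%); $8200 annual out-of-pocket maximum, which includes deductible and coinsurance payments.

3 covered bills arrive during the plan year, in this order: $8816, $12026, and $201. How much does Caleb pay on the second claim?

$3071.50

Claim 1 — $8816: deductible takes $1441, $7375 remains; coinsurance $7375 × 50% = $3687.50. Cost to owner: $5128.50. OOP to date $5128.50.
Claim 2 — $12026: 50% coinsurance on $12026 = $6013. OOP would hit $11141.50 > $8200, so the cap limits the owner to $8200 − $5128.50 = $3071.50.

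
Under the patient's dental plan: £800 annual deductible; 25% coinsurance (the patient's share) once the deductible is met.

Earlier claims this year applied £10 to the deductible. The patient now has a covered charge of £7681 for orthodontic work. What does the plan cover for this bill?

£5168.25

£10 of the £800 deductible is already met, leaving £790.
The remaining £6891 (= £7681 − £790) moves to coinsurance.
Patient's 25% share of £6891 is £1722.75.
Patient responsibility: £790 + £1722.75 = £2512.75.
The plan picks up £7681 − £2512.75 = £5168.25.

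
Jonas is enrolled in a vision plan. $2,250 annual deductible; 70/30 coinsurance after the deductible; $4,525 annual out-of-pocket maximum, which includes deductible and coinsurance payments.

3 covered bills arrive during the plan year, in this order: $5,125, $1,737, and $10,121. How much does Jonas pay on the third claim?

$891.40

Claim 1 — $5,125: $2,250 to deductible, leaving $2,875; 30% of $2,875 = $862.50. Cost to member: $3,112.50. OOP to date $3,112.50.
Claim 2 — $1,737: 30% coinsurance on $1,737 = $521.10. Member pays $521.10; OOP now $3,633.60.
Claim 3 — $10,121: deductible met; 30% of $10,121 = $3,036.30. Adding that to $3,633.60 gives $6,669.90, past the $4,525 cap; member pays only $4,525 − $3,633.60 = $891.40.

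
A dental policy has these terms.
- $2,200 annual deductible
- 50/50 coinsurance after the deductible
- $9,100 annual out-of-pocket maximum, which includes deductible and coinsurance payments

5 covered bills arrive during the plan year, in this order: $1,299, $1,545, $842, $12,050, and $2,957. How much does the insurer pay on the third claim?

$421

#1 ($1,299): fully absorbed by the deductible. Patient owes $1,299 (running OOP $1,299). Insurer: $1,299 − $1,299 = $0.
#2 ($1,545): deductible takes $901, $644 remains; 50% of $644 = $322. Patient pays $1,223; OOP now $2,522. Insurer: $1,545 − $1,223 = $322.
#3 ($842): deductible already satisfied, so patient's share is 50% × $842 = $421. Patient pays $421; OOP now $2,943. Insurer: $842 − $421 = $421.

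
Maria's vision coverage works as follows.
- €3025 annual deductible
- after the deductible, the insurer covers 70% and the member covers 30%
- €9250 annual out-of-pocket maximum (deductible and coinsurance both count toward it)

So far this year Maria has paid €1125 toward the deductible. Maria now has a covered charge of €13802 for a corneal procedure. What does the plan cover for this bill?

€8331.40

Remaining deductible: €3025 − €1125 = €1900.
The remaining €11902 (= €13802 − €1900) moves to coinsurance.
Member's 30% share of €11902 is €3570.60.
So the member owes €1900 + €3570.60 = €5470.60 before any cap.
Total out-of-pocket so far would be €1125 + €5470.60 = €6595.60, below the €9250 cap — no reduction.
Insurer pays the balance: €13802 − €5470.60 = €8331.40.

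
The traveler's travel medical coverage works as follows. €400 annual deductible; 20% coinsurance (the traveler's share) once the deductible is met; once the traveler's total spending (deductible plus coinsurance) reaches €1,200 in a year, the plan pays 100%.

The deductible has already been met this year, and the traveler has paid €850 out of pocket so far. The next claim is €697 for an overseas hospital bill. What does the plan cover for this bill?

The deductible is already satisfied, so the full bill goes to coinsurance.
Traveler's 20% share of €697 is €139.40.
Total out-of-pocket so far would be €850 + €139.40 = €989.40, below the €1,200 cap — no reduction.
The insurer covers the remainder: €697 − €139.40 = €557.60.

€557.60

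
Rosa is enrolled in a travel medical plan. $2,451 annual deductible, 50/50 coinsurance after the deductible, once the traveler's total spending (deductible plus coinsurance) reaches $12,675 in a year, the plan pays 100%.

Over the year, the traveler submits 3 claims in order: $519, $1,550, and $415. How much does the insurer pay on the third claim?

$16.50

Claim 1 — $519: entire amount goes to the deductible. Cost to traveler: $519. OOP to date $519. Insurer: $519 − $519 = $0.
Claim 2 — $1,550: fully absorbed by the deductible. Traveler owes $1,550 (running OOP $2,069). Insurer: $1,550 − $1,550 = $0.
Claim 3 — $415: $382 to deductible, leaving $33; coinsurance $33 × 50% = $16.50. Cost to traveler: $398.50. OOP to date $2,467.50. Plan pays $415 − $398.50 = $16.50.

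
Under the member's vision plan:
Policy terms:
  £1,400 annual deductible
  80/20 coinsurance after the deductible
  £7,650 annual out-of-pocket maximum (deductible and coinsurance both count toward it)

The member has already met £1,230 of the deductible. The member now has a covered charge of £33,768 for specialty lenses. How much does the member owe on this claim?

Deductible still to meet: £1,400 − £1,230 = £170.
The remaining £33,598 (= £33,768 − £170) moves to coinsurance.
20% of £33,598 = £6,719.60 falls to the member.
So the member owes £170 + £6,719.60 = £6,889.60 before any cap.
Year-to-date out-of-pocket would reach £1,230 + £6,889.60 = £8,119.60, above the £7,650 maximum, so the member pays only £7,650 − £1,230 = £6,420.

£6,420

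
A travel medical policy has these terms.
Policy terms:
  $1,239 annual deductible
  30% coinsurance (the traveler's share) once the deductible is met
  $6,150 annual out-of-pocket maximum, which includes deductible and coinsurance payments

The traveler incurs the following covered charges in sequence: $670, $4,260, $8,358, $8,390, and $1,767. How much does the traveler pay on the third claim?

#1 ($670): entire amount goes to the deductible. Traveler pays $670; OOP now $670.
#2 ($4,260): $569 to deductible, leaving $3,691; traveler's 30% is $1,107.30. Traveler pays $1,676.30; OOP now $2,346.30.
#3 ($8,358): deductible already satisfied, so traveler's share is 30% × $8,358 = $2,507.40. Traveler owes $2,507.40 (running OOP $4,853.70).

$2,507.40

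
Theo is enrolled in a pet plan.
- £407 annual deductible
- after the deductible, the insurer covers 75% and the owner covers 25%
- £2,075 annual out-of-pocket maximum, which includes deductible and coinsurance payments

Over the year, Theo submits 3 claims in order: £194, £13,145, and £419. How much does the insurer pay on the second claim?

£11,264

Claim 1 (£194): fully absorbed by the deductible. Cost to owner: £194. OOP to date £194. Plan pays £194 − £194 = £0.
Claim 2 (£13,145): £213 finishes the deductible; £12,932 goes to coinsurance; owner's 25% is £3,233. Claim cost before the cap: £213 + £3,233 = £3,446. Adding that to £194 gives £3,640, past the £2,075 cap; owner pays only £2,075 − £194 = £1,881. Plan pays £13,145 − £1,881 = £11,264.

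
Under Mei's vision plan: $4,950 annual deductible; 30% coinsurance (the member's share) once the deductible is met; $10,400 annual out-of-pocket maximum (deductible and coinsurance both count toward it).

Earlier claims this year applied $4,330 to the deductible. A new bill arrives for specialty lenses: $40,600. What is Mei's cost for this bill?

$6,070

Deductible still to meet: $4,950 − $4,330 = $620.
The remaining $39,980 (= $40,600 − $620) moves to coinsurance.
Coinsurance: $39,980 × 30% = $11,994.
That puts the member's cost at $620 + $11,994 = $12,614 before any cap.
That would bring total out-of-pocket to $16,944, past the $10,400 cap. The member is capped at $10,400 − $4,330 = $6,070 on this claim.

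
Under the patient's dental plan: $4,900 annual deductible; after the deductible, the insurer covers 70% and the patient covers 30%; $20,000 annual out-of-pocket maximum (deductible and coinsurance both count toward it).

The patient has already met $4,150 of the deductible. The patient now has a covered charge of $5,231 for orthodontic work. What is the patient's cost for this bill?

$2,094.30

$4,150 of the $4,900 deductible is already met, leaving $750.
After the $750 deductible portion, $5,231 − $750 = $4,481 is subject to coinsurance.
30% of $4,481 = $1,344.30 falls to the patient.
That puts the patient's cost at $750 + $1,344.30 = $2,094.30 before any cap.
Year-to-date out-of-pocket becomes $4,150 + $2,094.30 = $6,244.30, still under the $20,000 maximum, so no cap applies.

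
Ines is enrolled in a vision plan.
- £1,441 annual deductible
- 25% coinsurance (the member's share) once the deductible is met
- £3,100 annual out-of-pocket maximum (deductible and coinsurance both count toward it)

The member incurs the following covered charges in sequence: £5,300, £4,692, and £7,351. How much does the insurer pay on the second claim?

£3,997.75

Claim 1 — £5,300: £1,441 to deductible, leaving £3,859; member's 25% is £964.75. Cost to member: £2,405.75. OOP to date £2,405.75. Insurer: £5,300 − £2,405.75 = £2,894.25.
Claim 2 — £4,692: deductible met; 25% of £4,692 = £1,173. Adding that to £2,405.75 gives £3,578.75, past the £3,100 cap; member pays only £3,100 − £2,405.75 = £694.25. Insurer: £4,692 − £694.25 = £3,997.75.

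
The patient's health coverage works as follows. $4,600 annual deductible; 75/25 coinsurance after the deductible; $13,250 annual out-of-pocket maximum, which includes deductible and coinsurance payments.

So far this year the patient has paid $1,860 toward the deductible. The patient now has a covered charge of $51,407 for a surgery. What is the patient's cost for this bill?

Remaining deductible: $4,600 − $1,860 = $2,740.
That leaves $51,407 − $2,740 = $48,667 for coinsurance.
Patient's 25% share of $48,667 is $12,166.75.
That puts the patient's cost at $2,740 + $12,166.75 = $14,906.75 before any cap.
That would bring total out-of-pocket to $16,766.75, past the $13,250 cap. The patient is capped at $13,250 − $1,860 = $11,390 on this claim.

$11,390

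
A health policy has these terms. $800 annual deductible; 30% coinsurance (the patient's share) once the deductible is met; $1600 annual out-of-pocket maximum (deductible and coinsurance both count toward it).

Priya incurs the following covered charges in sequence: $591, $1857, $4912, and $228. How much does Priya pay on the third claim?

$305.60

Claim 1 ($591): entire amount goes to the deductible. Patient pays $591; OOP now $591.
Claim 2 ($1857): $209 to deductible, leaving $1648; 30% of $1648 = $494.40. Patient owes $703.40 (running OOP $1294.40).
Claim 3 ($4912): 30% coinsurance on $4912 = $1473.60. OOP would hit $2768 > $1600, so the cap limits the patient to $1600 − $1294.40 = $305.60.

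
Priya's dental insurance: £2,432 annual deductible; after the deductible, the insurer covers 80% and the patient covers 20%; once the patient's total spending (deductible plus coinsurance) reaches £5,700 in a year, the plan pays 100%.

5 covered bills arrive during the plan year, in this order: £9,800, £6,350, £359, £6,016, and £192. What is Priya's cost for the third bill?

#1 (£9,800): deductible takes £2,432, £7,368 remains; 20% of £7,368 = £1,473.60. Cost to patient: £3,905.60. OOP to date £3,905.60.
#2 (£6,350): deductible already satisfied, so patient's share is 20% × £6,350 = £1,270. Cost to patient: £1,270. OOP to date £5,175.60.
#3 (£359): deductible already satisfied, so patient's share is 20% × £359 = £71.80. Cost to patient: £71.80. OOP to date £5,247.40.

£71.80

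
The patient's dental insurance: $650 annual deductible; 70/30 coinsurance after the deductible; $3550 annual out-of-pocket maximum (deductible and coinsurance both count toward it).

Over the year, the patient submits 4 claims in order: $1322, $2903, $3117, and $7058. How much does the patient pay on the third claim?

Bill 1, $1322: $650 finishes the deductible; $672 goes to coinsurance; 30% of $672 = $201.60. Cost to patient: $851.60. OOP to date $851.60.
Bill 2, $2903: 30% coinsurance on $2903 = $870.90. Patient owes $870.90 (running OOP $1722.50).
Bill 3, $3117: deductible already satisfied, so patient's share is 30% × $3117 = $935.10. Patient owes $935.10 (running OOP $2657.60).

$935.10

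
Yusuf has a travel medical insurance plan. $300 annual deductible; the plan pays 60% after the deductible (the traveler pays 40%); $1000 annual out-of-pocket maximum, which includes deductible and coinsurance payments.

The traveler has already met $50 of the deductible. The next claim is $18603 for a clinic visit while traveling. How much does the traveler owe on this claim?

Remaining deductible: $300 − $50 = $250.
After the $250 deductible portion, $18603 − $250 = $18353 is subject to coinsurance.
Traveler's 40% share of $18353 is $7341.20.
That puts the traveler's cost at $250 + $7341.20 = $7591.20 before any cap.
That would bring total out-of-pocket to $7641.20, past the $1000 cap. The traveler is capped at $1000 − $50 = $950 on this claim.

$950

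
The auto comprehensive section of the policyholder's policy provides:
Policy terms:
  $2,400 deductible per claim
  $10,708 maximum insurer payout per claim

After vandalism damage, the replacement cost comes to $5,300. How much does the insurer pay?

$2,900

Subtract the deductible: $5,300 − $2,400 = $2,900.
$2,900 ≤ $10,708, so the limit doesn't bind; insurer pays $2,900.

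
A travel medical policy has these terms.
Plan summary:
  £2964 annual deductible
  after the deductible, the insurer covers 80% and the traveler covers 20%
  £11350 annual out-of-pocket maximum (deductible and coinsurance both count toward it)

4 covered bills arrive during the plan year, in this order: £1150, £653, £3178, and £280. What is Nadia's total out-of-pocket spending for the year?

£3423.40

Bill 1, £1150: fully absorbed by the deductible. Traveler pays £1150; OOP now £1150.
Bill 2, £653: all of it applies to the deductible. Traveler pays £653; OOP now £1803.
Bill 3, £3178: £1161 to deductible, leaving £2017; coinsurance £2017 × 20% = £403.40. Cost to traveler: £1564.40. OOP to date £3367.40.
Bill 4, £280: deductible met; 20% of £280 = £56. Cost to traveler: £56. OOP to date £3423.40.
Summing the traveler's payments: £1150 + £653 + £1564.40 + £56 = £3423.40.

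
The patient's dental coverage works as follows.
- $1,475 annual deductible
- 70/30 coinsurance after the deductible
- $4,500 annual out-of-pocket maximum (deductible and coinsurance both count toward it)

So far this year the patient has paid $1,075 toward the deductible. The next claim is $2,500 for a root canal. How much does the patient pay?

$1,030

$1,075 of the $1,475 deductible is already met, leaving $400.
That leaves $2,500 − $400 = $2,100 for coinsurance.
Coinsurance: $2,100 × 30% = $630.
So the patient owes $400 + $630 = $1,030 before any cap.
Cumulative spending $1,075 + $1,030 = $2,105 stays under the $4,500 maximum.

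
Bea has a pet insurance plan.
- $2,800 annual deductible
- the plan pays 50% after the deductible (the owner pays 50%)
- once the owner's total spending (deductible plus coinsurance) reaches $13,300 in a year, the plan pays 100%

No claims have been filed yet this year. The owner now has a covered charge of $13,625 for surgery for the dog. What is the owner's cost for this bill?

The full $2,800 deductible is still open; $2,800 of this bill applies to it.
That leaves $13,625 − $2,800 = $10,825 for coinsurance.
Owner's 50% share of $10,825 is $5,412.50.
Owner responsibility before any cap: $2,800 + $5,412.50 = $8,212.50.
Year-to-date out-of-pocket becomes $0 + $8,212.50 = $8,212.50, still under the $13,300 maximum, so no cap applies.

$8,212.50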